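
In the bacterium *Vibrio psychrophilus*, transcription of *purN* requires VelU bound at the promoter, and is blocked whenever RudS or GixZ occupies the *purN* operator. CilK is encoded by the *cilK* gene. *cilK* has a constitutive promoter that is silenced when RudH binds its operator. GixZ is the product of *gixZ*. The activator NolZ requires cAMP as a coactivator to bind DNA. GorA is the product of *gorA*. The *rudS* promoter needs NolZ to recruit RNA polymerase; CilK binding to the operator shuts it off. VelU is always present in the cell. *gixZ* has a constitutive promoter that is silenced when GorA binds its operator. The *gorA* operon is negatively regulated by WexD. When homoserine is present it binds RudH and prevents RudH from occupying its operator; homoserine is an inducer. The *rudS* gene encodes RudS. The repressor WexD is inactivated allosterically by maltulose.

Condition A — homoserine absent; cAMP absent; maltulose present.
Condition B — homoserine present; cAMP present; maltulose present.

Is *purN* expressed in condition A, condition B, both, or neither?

both

Condition A:
VelU is produced constitutively and is active.
Homoserine is absent, so RudH is active.
With repressor RudH bound, *cilK* is not transcribed.
So CilK is not produced.
cAMP is absent, so NolZ is inactive.
Required activator NolZ is absent, so *rudS* is not transcribed.
So RudS is not produced.
Maltulose is present, so WexD is inactive.
With no repressor bound, *gorA* is transcribed.
So GorA is produced and active.
With repressor GorA bound, *gixZ* is not transcribed.
So GixZ is not produced.
No repressor is bound and VelU is active, so *purN* is transcribed.
→ *purN* is ON in A.
Condition B:
VelU is produced constitutively and is active.
Homoserine is present, so RudH is inactive.
With no repressor bound, *cilK* is transcribed.
So CilK is produced and active.
cAMP is present, so NolZ is active.
With repressor CilK bound, *rudS* is not transcribed.
So RudS is not produced.
Maltulose is present, so WexD is inactive.
With no repressor bound, *gorA* is transcribed.
So GorA is produced and active.
With repressor GorA bound, *gixZ* is not transcribed.
So GixZ is not produced.
No repressor is bound and VelU is active, so *purN* is transcribed.
→ *purN* is ON in B.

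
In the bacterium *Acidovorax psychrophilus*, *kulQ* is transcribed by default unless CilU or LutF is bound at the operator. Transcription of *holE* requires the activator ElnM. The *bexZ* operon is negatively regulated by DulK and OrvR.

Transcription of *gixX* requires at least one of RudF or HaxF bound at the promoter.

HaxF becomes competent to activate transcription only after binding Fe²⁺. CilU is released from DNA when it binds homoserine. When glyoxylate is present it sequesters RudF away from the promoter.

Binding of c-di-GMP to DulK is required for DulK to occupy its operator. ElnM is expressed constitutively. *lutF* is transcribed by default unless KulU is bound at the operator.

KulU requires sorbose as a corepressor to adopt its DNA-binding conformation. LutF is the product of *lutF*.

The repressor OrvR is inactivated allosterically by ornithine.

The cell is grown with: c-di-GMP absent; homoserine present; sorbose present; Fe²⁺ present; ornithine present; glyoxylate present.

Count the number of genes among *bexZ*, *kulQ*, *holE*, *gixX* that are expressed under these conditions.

4

c-di-GMP is absent, so DulK is inactive.
Ornithine is present, so OrvR is inactive.
With no repressor bound, *bexZ* is transcribed.
→ *bexZ* is ON.
Homoserine is present, so CilU is inactive.
Sorbose is present, so KulU is active.
With repressor KulU bound, *lutF* is not transcribed.
So LutF is not produced.
With no repressor bound, *kulQ* is transcribed.
→ *kulQ* is ON.
ElnM is produced constitutively and is active.
No repressor is bound and ElnM is active, so *holE* is transcribed.
→ *holE* is ON.
Glyoxylate is present, so RudF is inactive.
Fe²⁺ is present, so HaxF is active.
Activator HaxF is present, so *gixX* is transcribed.
→ *gixX* is ON.
4 of the 4 genes are transcribed.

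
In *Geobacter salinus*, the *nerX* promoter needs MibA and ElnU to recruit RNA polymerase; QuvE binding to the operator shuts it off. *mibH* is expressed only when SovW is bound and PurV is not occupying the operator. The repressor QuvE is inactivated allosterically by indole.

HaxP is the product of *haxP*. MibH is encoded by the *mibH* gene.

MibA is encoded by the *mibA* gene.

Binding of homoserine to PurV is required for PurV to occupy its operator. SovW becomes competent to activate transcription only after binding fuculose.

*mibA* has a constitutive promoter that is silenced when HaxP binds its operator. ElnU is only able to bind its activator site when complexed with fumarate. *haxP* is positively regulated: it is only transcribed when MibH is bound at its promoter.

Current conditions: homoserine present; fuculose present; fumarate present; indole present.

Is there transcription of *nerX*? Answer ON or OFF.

Homoserine is present, so PurV is active.
Fuculose is present, so SovW is active.
With repressor PurV bound, *mibH* is not transcribed.
So MibH is not produced.
Required activator MibH is absent, so *haxP* is not transcribed.
So HaxP is not produced.
With no repressor bound, *mibA* is transcribed.
So MibA is produced and active.
Fumarate is present, so ElnU is active.
Indole is present, so QuvE is inactive.
No repressor is bound and MibA and ElnU are active, so *nerX* is transcribed.

ON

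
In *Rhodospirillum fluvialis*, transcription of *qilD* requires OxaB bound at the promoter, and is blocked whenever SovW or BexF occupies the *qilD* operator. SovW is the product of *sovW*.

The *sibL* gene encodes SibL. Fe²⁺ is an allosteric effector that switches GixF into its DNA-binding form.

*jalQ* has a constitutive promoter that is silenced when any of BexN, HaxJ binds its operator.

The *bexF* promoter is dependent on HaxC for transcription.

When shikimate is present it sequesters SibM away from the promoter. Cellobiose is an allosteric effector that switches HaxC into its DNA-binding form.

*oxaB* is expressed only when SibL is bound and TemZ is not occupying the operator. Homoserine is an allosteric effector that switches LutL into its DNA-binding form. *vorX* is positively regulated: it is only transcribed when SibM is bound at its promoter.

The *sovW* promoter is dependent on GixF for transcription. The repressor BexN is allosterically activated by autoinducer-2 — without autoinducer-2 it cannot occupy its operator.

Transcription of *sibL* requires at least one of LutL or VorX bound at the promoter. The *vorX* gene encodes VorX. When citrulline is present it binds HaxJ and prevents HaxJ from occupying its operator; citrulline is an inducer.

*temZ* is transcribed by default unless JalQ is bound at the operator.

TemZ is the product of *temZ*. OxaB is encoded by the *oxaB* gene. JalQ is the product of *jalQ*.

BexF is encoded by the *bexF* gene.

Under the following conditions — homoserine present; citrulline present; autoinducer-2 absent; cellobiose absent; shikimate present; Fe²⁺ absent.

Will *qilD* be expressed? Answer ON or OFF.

ON

Fe²⁺ is absent, so GixF is inactive.
Required activator GixF is absent, so *sovW* is not transcribed.
So SovW is not produced.
Homoserine is present, so LutL is active.
Shikimate is present, so SibM is inactive.
Required activator SibM is absent, so *vorX* is not transcribed.
So VorX is not produced.
Activator LutL is present, so *sibL* is transcribed.
So SibL is produced and active.
Autoinducer-2 is absent, so BexN is inactive.
Citrulline is present, so HaxJ is inactive.
With no repressor bound, *jalQ* is transcribed.
So JalQ is produced and active.
With repressor JalQ bound, *temZ* is not transcribed.
So TemZ is not produced.
No repressor is bound and SibL is active, so *oxaB* is transcribed.
So OxaB is produced and active.
Cellobiose is absent, so HaxC is inactive.
Required activator HaxC is absent, so *bexF* is not transcribed.
So BexF is not produced.
No repressor is bound and OxaB is active, so *qilD* is transcribed.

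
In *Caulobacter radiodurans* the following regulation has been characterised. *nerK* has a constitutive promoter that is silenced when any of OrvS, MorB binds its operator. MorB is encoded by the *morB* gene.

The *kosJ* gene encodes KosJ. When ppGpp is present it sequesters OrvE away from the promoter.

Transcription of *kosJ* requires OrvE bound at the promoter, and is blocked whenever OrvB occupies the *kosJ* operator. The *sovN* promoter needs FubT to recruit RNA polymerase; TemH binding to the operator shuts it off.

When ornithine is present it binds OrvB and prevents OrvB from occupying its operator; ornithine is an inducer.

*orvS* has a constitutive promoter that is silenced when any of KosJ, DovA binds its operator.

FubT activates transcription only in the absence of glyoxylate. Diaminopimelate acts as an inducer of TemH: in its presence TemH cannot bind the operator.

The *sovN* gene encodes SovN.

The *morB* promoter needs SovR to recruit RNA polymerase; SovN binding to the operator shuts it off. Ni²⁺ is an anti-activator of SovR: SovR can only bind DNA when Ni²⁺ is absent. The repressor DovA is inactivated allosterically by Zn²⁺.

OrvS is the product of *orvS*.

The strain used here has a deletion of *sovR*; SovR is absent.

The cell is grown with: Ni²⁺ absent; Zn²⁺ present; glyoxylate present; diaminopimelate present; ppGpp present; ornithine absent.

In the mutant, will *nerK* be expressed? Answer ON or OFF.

OFF

Ornithine is absent, so OrvB is active.
ppGpp is present, so OrvE is inactive.
With repressor OrvB bound, *kosJ* is not transcribed.
So KosJ is not produced.
Zn²⁺ is present, so DovA is inactive.
With no repressor bound, *orvS* is transcribed.
So OrvS is produced and active.
SovR is non-functional in this strain, so it has no effect.
Glyoxylate is present, so FubT is inactive.
Diaminopimelate is present, so TemH is inactive.
Required activator FubT is absent, so *sovN* is not transcribed.
So SovN is not produced.
Required activator SovR is absent, so *morB* is not transcribed.
So MorB is not produced.
With repressor OrvS bound, *nerK* is not transcribed.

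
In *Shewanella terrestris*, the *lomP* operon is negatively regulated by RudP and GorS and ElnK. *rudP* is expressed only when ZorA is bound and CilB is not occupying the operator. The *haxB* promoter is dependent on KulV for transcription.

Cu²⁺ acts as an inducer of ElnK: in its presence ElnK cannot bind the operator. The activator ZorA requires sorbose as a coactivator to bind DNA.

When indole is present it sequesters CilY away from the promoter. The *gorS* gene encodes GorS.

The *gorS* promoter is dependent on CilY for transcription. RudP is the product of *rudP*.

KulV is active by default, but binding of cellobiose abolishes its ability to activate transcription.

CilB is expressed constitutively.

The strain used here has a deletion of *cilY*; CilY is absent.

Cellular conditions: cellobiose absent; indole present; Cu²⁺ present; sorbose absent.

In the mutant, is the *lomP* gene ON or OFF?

CilB is produced constitutively and is active.
Sorbose is absent, so ZorA is inactive.
With repressor CilB bound, *rudP* is not transcribed.
So RudP is not produced.
CilY is non-functional in this strain, so it has no effect.
Required activator CilY is absent, so *gorS* is not transcribed.
So GorS is not produced.
Cu²⁺ is present, so ElnK is inactive.
With no repressor bound, *lomP* is transcribed.

ON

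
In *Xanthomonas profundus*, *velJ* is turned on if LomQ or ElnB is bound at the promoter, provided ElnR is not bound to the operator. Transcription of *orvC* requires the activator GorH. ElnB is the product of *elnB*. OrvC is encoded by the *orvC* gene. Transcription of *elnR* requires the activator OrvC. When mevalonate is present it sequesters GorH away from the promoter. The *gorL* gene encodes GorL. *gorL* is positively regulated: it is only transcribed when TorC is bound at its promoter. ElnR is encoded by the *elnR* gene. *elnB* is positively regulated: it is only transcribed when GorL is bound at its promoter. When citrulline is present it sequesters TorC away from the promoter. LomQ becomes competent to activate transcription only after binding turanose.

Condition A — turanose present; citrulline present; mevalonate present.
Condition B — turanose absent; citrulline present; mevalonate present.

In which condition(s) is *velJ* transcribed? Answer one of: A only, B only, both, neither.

Condition A:
Turanose is present, so LomQ is active.
Citrulline is present, so TorC is inactive.
Required activator TorC is absent, so *gorL* is not transcribed.
So GorL is not produced.
Required activator GorL is absent, so *elnB* is not transcribed.
So ElnB is not produced.
Mevalonate is present, so GorH is inactive.
Required activator GorH is absent, so *orvC* is not transcribed.
So OrvC is not produced.
Required activator OrvC is absent, so *elnR* is not transcribed.
So ElnR is not produced.
Activator LomQ is present, so *velJ* is transcribed.
→ *velJ* is ON in A.
Condition B:
Turanose is absent, so LomQ is inactive.
Citrulline is present, so TorC is inactive.
Required activator TorC is absent, so *gorL* is not transcribed.
So GorL is not produced.
Required activator GorL is absent, so *elnB* is not transcribed.
So ElnB is not produced.
Mevalonate is present, so GorH is inactive.
Required activator GorH is absent, so *orvC* is not transcribed.
So OrvC is not produced.
Required activator OrvC is absent, so *elnR* is not transcribed.
So ElnR is not produced.
No activator is available at the *velJ* promoter, so *velJ* is not transcribed.
→ *velJ* is OFF in B.

A only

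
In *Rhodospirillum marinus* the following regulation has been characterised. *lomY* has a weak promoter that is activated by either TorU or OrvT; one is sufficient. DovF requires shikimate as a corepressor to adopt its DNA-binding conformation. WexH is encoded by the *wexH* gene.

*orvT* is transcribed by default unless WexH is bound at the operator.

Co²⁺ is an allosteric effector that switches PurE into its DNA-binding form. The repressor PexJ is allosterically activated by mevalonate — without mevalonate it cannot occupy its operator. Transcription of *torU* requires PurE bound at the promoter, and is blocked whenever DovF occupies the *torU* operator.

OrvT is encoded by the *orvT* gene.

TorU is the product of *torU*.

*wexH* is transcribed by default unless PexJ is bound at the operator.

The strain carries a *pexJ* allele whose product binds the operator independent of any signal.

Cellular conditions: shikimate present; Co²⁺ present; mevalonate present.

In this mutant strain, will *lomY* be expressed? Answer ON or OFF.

ON

Co²⁺ is present, so PurE is active.
Shikimate is present, so DovF is active.
With repressor DovF bound, *torU* is not transcribed.
So TorU is not produced.
PexJ is constitutively active in this strain.
With repressor PexJ bound, *wexH* is not transcribed.
So WexH is not produced.
With no repressor bound, *orvT* is transcribed.
So OrvT is produced and active.
Activator OrvT is present, so *lomY* is transcribed.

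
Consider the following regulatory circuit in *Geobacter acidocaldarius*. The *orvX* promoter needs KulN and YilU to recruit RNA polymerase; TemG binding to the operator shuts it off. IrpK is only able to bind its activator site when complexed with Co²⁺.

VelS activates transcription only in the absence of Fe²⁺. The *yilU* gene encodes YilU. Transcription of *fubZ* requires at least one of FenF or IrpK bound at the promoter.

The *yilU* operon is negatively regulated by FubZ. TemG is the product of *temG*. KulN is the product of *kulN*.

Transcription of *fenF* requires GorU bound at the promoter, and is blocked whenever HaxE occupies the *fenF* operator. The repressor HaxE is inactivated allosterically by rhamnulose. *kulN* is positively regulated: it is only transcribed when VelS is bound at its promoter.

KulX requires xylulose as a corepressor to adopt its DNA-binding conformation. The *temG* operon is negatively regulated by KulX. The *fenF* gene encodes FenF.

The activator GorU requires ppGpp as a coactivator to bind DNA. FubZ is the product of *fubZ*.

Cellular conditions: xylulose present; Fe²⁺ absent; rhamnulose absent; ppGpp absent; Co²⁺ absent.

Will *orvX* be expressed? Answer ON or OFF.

Fe²⁺ is absent, so VelS is active.
No repressor is bound and VelS is active, so *kulN* is transcribed.
So KulN is produced and active.
Xylulose is present, so KulX is active.
With repressor KulX bound, *temG* is not transcribed.
So TemG is not produced.
Rhamnulose is absent, so HaxE is active.
ppGpp is absent, so GorU is inactive.
With repressor HaxE bound, *fenF* is not transcribed.
So FenF is not produced.
Co²⁺ is absent, so IrpK is inactive.
No activator is available at the *fubZ* promoter, so *fubZ* is not transcribed.
So FubZ is not produced.
With no repressor bound, *yilU* is transcribed.
So YilU is produced and active.
No repressor is bound and KulN and YilU are active, so *orvX* is transcribed.

ON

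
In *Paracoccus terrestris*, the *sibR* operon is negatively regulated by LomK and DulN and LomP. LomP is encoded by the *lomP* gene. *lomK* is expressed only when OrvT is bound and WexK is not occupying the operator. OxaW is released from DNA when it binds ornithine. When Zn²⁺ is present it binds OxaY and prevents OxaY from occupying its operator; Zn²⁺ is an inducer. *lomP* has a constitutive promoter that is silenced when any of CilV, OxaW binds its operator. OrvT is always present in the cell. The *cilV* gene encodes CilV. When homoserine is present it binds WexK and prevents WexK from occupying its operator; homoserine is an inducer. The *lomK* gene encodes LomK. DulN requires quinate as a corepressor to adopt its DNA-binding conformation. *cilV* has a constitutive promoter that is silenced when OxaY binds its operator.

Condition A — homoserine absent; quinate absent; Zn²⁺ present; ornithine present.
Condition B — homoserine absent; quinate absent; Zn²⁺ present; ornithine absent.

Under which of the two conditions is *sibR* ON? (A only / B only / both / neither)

both

Condition A:
Homoserine is absent, so WexK is active.
OrvT is produced constitutively and is active.
With repressor WexK bound, *lomK* is not transcribed.
So LomK is not produced.
Quinate is absent, so DulN is inactive.
Zn²⁺ is present, so OxaY is inactive.
With no repressor bound, *cilV* is transcribed.
So CilV is produced and active.
Ornithine is present, so OxaW is inactive.
With repressor CilV bound, *lomP* is not transcribed.
So LomP is not produced.
With no repressor bound, *sibR* is transcribed.
→ *sibR* is ON in A.
Condition B:
Homoserine is absent, so WexK is active.
OrvT is produced constitutively and is active.
With repressor WexK bound, *lomK* is not transcribed.
So LomK is not produced.
Quinate is absent, so DulN is inactive.
Zn²⁺ is present, so OxaY is inactive.
With no repressor bound, *cilV* is transcribed.
So CilV is produced and active.
Ornithine is absent, so OxaW is active.
With repressor CilV bound, *lomP* is not transcribed.
So LomP is not produced.
With no repressor bound, *sibR* is transcribed.
→ *sibR* is ON in B.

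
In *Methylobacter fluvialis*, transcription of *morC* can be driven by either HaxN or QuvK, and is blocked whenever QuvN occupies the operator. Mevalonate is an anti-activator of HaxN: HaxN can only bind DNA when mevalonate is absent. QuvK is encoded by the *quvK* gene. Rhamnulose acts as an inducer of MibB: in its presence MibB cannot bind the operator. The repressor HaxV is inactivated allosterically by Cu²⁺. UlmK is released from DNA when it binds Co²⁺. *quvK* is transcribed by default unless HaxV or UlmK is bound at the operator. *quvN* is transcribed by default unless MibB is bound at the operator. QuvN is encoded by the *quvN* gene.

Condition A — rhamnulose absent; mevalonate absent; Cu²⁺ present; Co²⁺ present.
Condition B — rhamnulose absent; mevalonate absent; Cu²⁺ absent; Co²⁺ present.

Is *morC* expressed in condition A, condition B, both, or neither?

both

Condition A:
Rhamnulose is absent, so MibB is active.
With repressor MibB bound, *quvN* is not transcribed.
So QuvN is not produced.
Mevalonate is absent, so HaxN is active.
Cu²⁺ is present, so HaxV is inactive.
Co²⁺ is present, so UlmK is inactive.
With no repressor bound, *quvK* is transcribed.
So QuvK is produced and active.
Activator HaxN is present, so *morC* is transcribed.
→ *morC* is ON in A.
Condition B:
Rhamnulose is absent, so MibB is active.
With repressor MibB bound, *quvN* is not transcribed.
So QuvN is not produced.
Mevalonate is absent, so HaxN is active.
Cu²⁺ is absent, so HaxV is active.
Co²⁺ is present, so UlmK is inactive.
With repressor HaxV bound, *quvK* is not transcribed.
So QuvK is not produced.
Activator HaxN is present, so *morC* is transcribed.
→ *morC* is ON in B.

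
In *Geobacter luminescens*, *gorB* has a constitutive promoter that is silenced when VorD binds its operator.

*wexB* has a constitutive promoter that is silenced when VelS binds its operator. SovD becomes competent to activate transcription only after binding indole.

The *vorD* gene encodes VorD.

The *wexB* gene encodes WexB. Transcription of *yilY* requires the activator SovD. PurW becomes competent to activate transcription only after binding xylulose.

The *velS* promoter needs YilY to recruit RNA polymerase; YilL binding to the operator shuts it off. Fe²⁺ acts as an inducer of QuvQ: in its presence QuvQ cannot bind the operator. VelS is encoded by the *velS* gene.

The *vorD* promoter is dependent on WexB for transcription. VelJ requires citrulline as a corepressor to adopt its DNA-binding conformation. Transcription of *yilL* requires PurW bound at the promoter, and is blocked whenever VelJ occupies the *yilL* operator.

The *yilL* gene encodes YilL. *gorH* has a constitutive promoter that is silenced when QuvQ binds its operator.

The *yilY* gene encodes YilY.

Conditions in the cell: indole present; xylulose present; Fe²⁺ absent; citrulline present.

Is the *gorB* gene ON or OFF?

ON

Citrulline is present, so VelJ is active.
Xylulose is present, so PurW is active.
With repressor VelJ bound, *yilL* is not transcribed.
So YilL is not produced.
Indole is present, so SovD is active.
No repressor is bound and SovD is active, so *yilY* is transcribed.
So YilY is produced and active.
No repressor is bound and YilY is active, so *velS* is transcribed.
So VelS is produced and active.
With repressor VelS bound, *wexB* is not transcribed.
So WexB is not produced.
Required activator WexB is absent, so *vorD* is not transcribed.
So VorD is not produced.
With no repressor bound, *gorB* is transcribed.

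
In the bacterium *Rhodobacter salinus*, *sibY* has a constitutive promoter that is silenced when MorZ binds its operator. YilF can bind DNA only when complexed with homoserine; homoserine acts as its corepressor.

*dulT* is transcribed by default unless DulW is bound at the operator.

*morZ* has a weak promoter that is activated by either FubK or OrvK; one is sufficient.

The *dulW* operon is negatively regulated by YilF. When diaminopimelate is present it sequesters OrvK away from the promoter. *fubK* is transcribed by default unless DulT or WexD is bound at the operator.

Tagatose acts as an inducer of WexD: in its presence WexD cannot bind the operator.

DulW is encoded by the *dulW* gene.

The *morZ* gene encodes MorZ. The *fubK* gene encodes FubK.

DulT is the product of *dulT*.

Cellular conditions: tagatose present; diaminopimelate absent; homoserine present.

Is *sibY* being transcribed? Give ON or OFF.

OFF

Homoserine is present, so YilF is active.
With repressor YilF bound, *dulW* is not transcribed.
So DulW is not produced.
With no repressor bound, *dulT* is transcribed.
So DulT is produced and active.
Tagatose is present, so WexD is inactive.
With repressor DulT bound, *fubK* is not transcribed.
So FubK is not produced.
Diaminopimelate is absent, so OrvK is active.
Activator OrvK is present, so *morZ* is transcribed.
So MorZ is produced and active.
With repressor MorZ bound, *sibY* is not transcribed.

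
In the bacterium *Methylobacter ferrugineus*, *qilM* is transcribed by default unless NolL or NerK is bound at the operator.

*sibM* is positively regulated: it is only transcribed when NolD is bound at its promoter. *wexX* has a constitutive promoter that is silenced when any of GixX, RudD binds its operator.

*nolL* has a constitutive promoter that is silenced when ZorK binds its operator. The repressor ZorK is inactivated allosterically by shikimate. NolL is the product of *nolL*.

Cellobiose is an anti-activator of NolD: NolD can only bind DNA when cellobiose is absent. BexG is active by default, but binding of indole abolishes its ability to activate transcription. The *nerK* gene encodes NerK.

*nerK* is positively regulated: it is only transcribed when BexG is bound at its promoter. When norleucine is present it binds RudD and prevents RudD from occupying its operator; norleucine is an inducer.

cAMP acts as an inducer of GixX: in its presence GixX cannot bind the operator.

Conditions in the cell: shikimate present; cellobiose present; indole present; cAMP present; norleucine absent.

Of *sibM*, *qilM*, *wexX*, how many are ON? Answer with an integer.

0

Cellobiose is present, so NolD is inactive.
Required activator NolD is absent, so *sibM* is not transcribed.
→ *sibM* is OFF.
Shikimate is present, so ZorK is inactive.
With no repressor bound, *nolL* is transcribed.
So NolL is produced and active.
Indole is present, so BexG is inactive.
Required activator BexG is absent, so *nerK* is not transcribed.
So NerK is not produced.
With repressor NolL bound, *qilM* is not transcribed.
→ *qilM* is OFF.
cAMP is present, so GixX is inactive.
Norleucine is absent, so RudD is active.
With repressor RudD bound, *wexX* is not transcribed.
→ *wexX* is OFF.
0 of the 3 genes are transcribed.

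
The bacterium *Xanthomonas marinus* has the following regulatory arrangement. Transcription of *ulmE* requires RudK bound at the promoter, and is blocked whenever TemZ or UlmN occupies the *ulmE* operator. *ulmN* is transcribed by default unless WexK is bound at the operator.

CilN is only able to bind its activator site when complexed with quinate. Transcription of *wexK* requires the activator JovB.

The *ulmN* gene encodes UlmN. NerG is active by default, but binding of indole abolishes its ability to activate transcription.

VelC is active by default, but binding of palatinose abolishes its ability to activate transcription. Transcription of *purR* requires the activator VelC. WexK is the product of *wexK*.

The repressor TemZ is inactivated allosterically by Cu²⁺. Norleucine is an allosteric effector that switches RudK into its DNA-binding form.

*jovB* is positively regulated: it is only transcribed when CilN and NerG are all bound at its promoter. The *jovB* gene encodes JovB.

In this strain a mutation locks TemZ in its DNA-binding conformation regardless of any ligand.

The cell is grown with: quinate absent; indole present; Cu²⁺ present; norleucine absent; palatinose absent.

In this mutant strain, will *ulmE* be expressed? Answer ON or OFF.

OFF

TemZ is constitutively active in this strain.
Quinate is absent, so CilN is inactive.
Indole is present, so NerG is inactive.
Required activator CilN is absent, so *jovB* is not transcribed.
So JovB is not produced.
Required activator JovB is absent, so *wexK* is not transcribed.
So WexK is not produced.
With no repressor bound, *ulmN* is transcribed.
So UlmN is produced and active.
Norleucine is absent, so RudK is inactive.
With repressor TemZ bound, *ulmE* is not transcribed.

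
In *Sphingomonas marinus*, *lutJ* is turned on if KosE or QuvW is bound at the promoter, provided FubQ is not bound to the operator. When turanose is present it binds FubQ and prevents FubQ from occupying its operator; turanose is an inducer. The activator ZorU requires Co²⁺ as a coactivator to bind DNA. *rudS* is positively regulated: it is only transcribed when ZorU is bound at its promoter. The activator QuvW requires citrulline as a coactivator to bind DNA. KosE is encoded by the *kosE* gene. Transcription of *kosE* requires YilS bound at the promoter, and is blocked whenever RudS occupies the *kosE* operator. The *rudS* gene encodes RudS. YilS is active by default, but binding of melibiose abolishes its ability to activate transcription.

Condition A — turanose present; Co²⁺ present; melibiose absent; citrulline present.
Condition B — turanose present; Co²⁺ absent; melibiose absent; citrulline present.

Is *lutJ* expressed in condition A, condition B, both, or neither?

Condition A:
Turanose is present, so FubQ is inactive.
Co²⁺ is present, so ZorU is active.
No repressor is bound and ZorU is active, so *rudS* is transcribed.
So RudS is produced and active.
Melibiose is absent, so YilS is active.
With repressor RudS bound, *kosE* is not transcribed.
So KosE is not produced.
Citrulline is present, so QuvW is active.
Activator QuvW is present, so *lutJ* is transcribed.
→ *lutJ* is ON in A.
Condition B:
Turanose is present, so FubQ is inactive.
Co²⁺ is absent, so ZorU is inactive.
Required activator ZorU is absent, so *rudS* is not transcribed.
So RudS is not produced.
Melibiose is absent, so YilS is active.
No repressor is bound and YilS is active, so *kosE* is transcribed.
So KosE is produced and active.
Citrulline is present, so QuvW is active.
Activator KosE is present, so *lutJ* is transcribed.
→ *lutJ* is ON in B.

both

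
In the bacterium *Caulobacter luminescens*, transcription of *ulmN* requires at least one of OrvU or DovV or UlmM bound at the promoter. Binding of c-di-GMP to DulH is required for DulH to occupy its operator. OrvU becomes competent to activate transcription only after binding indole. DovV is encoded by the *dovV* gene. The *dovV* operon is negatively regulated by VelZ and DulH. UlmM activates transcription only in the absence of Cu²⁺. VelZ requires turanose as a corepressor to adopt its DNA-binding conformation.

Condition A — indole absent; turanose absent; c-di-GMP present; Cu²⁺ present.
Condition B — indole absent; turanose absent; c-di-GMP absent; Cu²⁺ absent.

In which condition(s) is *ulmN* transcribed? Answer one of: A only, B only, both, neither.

Condition A:
Indole is absent, so OrvU is inactive.
Turanose is absent, so VelZ is inactive.
c-di-GMP is present, so DulH is active.
With repressor DulH bound, *dovV* is not transcribed.
So DovV is not produced.
Cu²⁺ is present, so UlmM is inactive.
No activator is available at the *ulmN* promoter, so *ulmN* is not transcribed.
→ *ulmN* is OFF in A.
Condition B:
Indole is absent, so OrvU is inactive.
Turanose is absent, so VelZ is inactive.
c-di-GMP is absent, so DulH is inactive.
With no repressor bound, *dovV* is transcribed.
So DovV is produced and active.
Cu²⁺ is absent, so UlmM is active.
Activator DovV is present, so *ulmN* is transcribed.
→ *ulmN* is ON in B.

B only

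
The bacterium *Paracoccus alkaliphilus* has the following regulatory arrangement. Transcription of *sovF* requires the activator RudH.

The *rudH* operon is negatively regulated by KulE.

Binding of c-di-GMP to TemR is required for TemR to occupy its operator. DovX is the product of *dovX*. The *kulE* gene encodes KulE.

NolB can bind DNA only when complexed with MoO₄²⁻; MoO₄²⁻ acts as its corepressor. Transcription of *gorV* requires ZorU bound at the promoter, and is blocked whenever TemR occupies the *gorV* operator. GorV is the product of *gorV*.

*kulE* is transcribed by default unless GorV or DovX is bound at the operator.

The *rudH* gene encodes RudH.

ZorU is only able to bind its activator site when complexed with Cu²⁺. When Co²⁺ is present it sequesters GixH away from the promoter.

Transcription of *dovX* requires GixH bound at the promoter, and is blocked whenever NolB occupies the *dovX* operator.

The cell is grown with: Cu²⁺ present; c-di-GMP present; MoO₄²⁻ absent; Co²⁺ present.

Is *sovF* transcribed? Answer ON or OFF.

OFF

c-di-GMP is present, so TemR is active.
Cu²⁺ is present, so ZorU is active.
With repressor TemR bound, *gorV* is not transcribed.
So GorV is not produced.
MoO₄²⁻ is absent, so NolB is inactive.
Co²⁺ is present, so GixH is inactive.
Required activator GixH is absent, so *dovX* is not transcribed.
So DovX is not produced.
With no repressor bound, *kulE* is transcribed.
So KulE is produced and active.
With repressor KulE bound, *rudH* is not transcribed.
So RudH is not produced.
Required activator RudH is absent, so *sovF* is not transcribed.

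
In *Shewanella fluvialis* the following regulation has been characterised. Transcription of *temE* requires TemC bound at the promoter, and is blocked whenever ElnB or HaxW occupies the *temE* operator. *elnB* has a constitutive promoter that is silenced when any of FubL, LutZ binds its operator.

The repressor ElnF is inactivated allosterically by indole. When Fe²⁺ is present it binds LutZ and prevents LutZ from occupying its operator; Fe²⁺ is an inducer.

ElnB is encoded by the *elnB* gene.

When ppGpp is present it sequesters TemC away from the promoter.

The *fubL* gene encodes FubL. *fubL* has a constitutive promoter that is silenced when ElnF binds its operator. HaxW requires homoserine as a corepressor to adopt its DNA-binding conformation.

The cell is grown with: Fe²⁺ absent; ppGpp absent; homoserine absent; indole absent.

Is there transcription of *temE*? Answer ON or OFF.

ON

Indole is absent, so ElnF is active.
With repressor ElnF bound, *fubL* is not transcribed.
So FubL is not produced.
Fe²⁺ is absent, so LutZ is active.
With repressor LutZ bound, *elnB* is not transcribed.
So ElnB is not produced.
ppGpp is absent, so TemC is active.
Homoserine is absent, so HaxW is inactive.
No repressor is bound and TemC is active, so *temE* is transcribed.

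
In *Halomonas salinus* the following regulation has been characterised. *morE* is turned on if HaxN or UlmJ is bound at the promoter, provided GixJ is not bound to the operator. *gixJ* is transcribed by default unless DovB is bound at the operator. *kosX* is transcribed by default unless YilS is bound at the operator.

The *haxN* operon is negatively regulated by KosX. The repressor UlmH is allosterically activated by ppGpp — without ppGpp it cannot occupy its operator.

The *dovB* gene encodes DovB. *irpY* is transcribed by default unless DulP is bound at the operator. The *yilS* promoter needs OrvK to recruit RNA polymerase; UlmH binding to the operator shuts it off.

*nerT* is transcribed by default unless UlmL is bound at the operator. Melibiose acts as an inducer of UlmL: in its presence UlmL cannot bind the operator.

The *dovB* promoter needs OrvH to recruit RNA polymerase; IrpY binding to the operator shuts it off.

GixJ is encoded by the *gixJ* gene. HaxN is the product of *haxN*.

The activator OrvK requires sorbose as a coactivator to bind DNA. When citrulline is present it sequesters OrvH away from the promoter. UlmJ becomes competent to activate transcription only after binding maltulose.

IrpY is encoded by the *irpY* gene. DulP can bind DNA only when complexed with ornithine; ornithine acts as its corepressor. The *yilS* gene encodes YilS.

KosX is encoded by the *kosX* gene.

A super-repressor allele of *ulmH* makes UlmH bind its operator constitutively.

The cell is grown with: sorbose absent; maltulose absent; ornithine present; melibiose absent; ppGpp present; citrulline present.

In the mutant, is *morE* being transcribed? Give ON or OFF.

OFF

Sorbose is absent, so OrvK is inactive.
UlmH is constitutively active in this strain.
With repressor UlmH bound, *yilS* is not transcribed.
So YilS is not produced.
With no repressor bound, *kosX* is transcribed.
So KosX is produced and active.
With repressor KosX bound, *haxN* is not transcribed.
So HaxN is not produced.
Citrulline is present, so OrvH is inactive.
Ornithine is present, so DulP is active.
With repressor DulP bound, *irpY* is not transcribed.
So IrpY is not produced.
Required activator OrvH is absent, so *dovB* is not transcribed.
So DovB is not produced.
With no repressor bound, *gixJ* is transcribed.
So GixJ is produced and active.
Maltulose is absent, so UlmJ is inactive.
With repressor GixJ bound, *morE* is not transcribed.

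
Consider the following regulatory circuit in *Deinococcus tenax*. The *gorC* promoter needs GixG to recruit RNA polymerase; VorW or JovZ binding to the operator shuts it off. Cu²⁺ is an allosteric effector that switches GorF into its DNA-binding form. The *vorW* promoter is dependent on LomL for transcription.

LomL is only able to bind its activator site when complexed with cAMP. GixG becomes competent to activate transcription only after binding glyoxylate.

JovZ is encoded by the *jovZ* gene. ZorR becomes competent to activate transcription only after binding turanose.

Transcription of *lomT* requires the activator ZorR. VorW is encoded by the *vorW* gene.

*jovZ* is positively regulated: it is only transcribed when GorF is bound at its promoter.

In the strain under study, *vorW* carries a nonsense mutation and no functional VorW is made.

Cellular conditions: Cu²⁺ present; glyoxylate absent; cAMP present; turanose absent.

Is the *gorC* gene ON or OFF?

OFF

Glyoxylate is absent, so GixG is inactive.
VorW is non-functional in this strain, so it has no effect.
Cu²⁺ is present, so GorF is active.
No repressor is bound and GorF is active, so *jovZ* is transcribed.
So JovZ is produced and active.
With repressor JovZ bound, *gorC* is not transcribed.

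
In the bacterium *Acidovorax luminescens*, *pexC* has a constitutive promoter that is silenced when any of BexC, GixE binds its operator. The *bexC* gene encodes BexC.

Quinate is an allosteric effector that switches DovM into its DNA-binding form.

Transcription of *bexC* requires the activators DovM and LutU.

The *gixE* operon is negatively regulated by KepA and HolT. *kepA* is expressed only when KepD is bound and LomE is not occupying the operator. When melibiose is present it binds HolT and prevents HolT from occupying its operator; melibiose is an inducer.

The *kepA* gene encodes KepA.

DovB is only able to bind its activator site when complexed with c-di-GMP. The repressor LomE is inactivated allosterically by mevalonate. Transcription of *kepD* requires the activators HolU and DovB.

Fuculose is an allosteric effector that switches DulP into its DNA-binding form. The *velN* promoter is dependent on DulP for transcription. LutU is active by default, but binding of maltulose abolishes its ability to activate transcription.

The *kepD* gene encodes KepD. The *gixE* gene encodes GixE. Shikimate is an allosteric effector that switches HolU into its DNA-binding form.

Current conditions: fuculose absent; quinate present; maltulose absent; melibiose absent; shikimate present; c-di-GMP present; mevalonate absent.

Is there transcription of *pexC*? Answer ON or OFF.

Quinate is present, so DovM is active.
Maltulose is absent, so LutU is active.
No repressor is bound and DovM and LutU are active, so *bexC* is transcribed.
So BexC is produced and active.
Shikimate is present, so HolU is active.
c-di-GMP is present, so DovB is active.
No repressor is bound and HolU and DovB are active, so *kepD* is transcribed.
So KepD is produced and active.
Mevalonate is absent, so LomE is active.
With repressor LomE bound, *kepA* is not transcribed.
So KepA is not produced.
Melibiose is absent, so HolT is active.
With repressor HolT bound, *gixE* is not transcribed.
So GixE is not produced.
With repressor BexC bound, *pexC* is not transcribed.

OFF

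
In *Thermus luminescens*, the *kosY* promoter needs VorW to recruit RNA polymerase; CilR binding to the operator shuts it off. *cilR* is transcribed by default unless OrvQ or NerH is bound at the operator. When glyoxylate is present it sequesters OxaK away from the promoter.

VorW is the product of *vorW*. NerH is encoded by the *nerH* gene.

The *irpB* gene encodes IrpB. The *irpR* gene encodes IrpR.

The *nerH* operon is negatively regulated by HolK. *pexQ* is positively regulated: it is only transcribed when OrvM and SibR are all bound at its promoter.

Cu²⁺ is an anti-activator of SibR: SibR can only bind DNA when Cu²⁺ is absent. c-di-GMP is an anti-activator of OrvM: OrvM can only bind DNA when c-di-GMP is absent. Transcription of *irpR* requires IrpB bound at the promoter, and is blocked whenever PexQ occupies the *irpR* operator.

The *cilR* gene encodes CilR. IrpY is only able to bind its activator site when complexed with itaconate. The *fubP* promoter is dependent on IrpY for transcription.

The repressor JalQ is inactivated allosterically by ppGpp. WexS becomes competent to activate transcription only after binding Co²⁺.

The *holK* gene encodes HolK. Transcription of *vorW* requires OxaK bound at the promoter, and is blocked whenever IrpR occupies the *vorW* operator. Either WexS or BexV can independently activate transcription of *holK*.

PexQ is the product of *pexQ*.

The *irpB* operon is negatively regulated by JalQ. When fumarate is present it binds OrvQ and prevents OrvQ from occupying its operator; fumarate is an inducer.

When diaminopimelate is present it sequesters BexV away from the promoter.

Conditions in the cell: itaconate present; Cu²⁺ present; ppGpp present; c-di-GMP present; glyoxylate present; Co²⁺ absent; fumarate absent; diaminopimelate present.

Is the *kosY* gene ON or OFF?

c-di-GMP is present, so OrvM is inactive.
Cu²⁺ is present, so SibR is inactive.
Required activator OrvM is absent, so *pexQ* is not transcribed.
So PexQ is not produced.
ppGpp is present, so JalQ is inactive.
With no repressor bound, *irpB* is transcribed.
So IrpB is produced and active.
No repressor is bound and IrpB is active, so *irpR* is transcribed.
So IrpR is produced and active.
Glyoxylate is present, so OxaK is inactive.
With repressor IrpR bound, *vorW* is not transcribed.
So VorW is not produced.
Fumarate is absent, so OrvQ is active.
Co²⁺ is absent, so WexS is inactive.
Diaminopimelate is present, so BexV is inactive.
No activator is available at the *holK* promoter, so *holK* is not transcribed.
So HolK is not produced.
With no repressor bound, *nerH* is transcribed.
So NerH is produced and active.
With repressor OrvQ bound, *cilR* is not transcribed.
So CilR is not produced.
Required activator VorW is absent, so *kosY* is not transcribed.

OFF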